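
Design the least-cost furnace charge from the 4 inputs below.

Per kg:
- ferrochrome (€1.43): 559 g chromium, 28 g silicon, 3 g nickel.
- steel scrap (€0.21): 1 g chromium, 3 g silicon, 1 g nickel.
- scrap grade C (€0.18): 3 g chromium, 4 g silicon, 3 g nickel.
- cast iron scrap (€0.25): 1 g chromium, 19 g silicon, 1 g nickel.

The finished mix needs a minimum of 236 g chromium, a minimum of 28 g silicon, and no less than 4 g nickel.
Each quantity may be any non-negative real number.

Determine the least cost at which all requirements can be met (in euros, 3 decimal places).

€0.898

Let x1 = kg of ferrochrome, x2 = kg of steel scrap, x3 = kg of scrap grade C, x4 = kg of cast iron scrap.
Minimise 1.43x1 + 0.21x2 + 0.18x3 + 0.25x4 subject to:
  559x1 + 1x2 + 3x3 + 1x4 ≥ 236   (chromium)
  28x1 + 3x2 + 4x3 + 19x4 ≥ 28   (silicon)
  3x1 + 1x2 + 3x3 + 1x4 ≥ 4   (nickel)
  x1, x2, x3, x4 ≥ 0.
The cheapest feasible vertex uses only ferrochrome, scrap grade C, cast iron scrap; steel scrap is not used. There the chromium, silicon, nickel constraints are tight.
Optimal quantities: ferrochrome = 0.4173 kg, scrap grade C = 0.6773 kg, cast iron scrap = 0.7162 kg.
Cost = 1.43·0.4173 + 0.18·0.6773 + 0.25·0.7162 = 0.89770.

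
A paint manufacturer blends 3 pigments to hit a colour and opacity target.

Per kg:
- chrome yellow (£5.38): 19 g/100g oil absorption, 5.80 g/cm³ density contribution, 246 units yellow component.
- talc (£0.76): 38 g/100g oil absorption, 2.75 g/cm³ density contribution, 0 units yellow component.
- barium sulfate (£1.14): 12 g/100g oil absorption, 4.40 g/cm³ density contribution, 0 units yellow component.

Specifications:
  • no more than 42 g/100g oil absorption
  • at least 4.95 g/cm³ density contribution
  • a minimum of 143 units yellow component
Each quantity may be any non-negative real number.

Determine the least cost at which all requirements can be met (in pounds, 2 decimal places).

Treat it as an LP. Let x1 = kg of chrome yellow, x2 = kg of talc, x3 = kg of barium sulfate.
min 5.38x1 + 0.76x2 + 1.14x3 with:
  19x1 + 38x2 + 12x3 ≤ 42   (oil absorption)
  5.8x1 + 2.75x2 + 4.4x3 ≥ 4.95   (density contribution)
  246x1 ≥ 143   (yellow component)
  x1, x2, x3 ≥ 0.
The minimum-cost mix takes nothing from talc — only chrome yellow, barium sulfate. There the density contribution and yellow component constraints are tight.
So chrome yellow = 0.5813 kg, barium sulfate = 0.3587 kg.
Cost = 5.38·0.5813 + 1.14·0.3587 = 3.5363.

£3.54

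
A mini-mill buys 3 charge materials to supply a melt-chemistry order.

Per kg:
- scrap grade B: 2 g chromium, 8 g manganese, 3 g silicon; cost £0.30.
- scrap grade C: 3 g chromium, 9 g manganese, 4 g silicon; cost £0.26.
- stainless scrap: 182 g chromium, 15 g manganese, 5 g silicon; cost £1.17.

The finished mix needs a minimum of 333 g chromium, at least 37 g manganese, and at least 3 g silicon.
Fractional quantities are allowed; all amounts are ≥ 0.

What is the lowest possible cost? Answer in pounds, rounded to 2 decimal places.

£2.40

Let x1 = kg of scrap grade B, x2 = kg of scrap grade C, x3 = kg of stainless scrap.
min 0.3x1 + 0.26x2 + 1.17x3 subject to:
  2x1 + 3x2 + 182x3 ≥ 333   (chromium)
  8x1 + 9x2 + 15x3 ≥ 37   (manganese)
  3x1 + 4x2 + 5x3 ≥ 3   (silicon)
  x1, x2, x3 ≥ 0.
At the optimum only scrap grade C, stainless scrap are positive (scrap grade B = 0). The chromium and manganese requirements are met with equality.
So scrap grade C = 1.092 kg, stainless scrap = 1.812 kg.
Hence cost = 0.26·1.092 + 1.17·1.812 = £2.4040.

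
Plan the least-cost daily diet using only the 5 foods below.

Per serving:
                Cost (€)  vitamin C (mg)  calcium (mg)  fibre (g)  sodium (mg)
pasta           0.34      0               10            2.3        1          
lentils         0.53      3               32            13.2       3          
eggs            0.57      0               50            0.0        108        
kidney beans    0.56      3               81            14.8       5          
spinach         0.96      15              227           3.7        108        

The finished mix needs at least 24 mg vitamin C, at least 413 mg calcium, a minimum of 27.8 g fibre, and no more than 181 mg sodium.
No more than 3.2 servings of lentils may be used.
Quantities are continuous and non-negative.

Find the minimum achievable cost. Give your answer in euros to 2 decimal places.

€2.11

Let x1 = servings of pasta, x2 = servings of lentils, x3 = servings of eggs, x4 = servings of kidney beans, x5 = servings of spinach.
min 0.34x1 + 0.53x2 + 0.57x3 + 0.56x4 + 0.96x5 with:
  3x2 + 3x4 + 15x5 ≥ 24   (vitamin C)
  10x1 + 32x2 + 50x3 + 81x4 + 227x5 ≥ 413   (calcium)
  2.3x1 + 13.2x2 + 14.8x4 + 3.7x5 ≥ 27.8   (fibre)
  1x1 + 3x2 + 108x3 + 5x4 + 108x5 ≤ 181   (sodium)
  x2 ≤ 3.2
  x1, x2, x3, x4, x5 ≥ 0.
The optimal basis is {kidney beans, spinach}; pasta, lentils, eggs drop out. Binding constraints: vitamin C and fibre.
So kidney beans = 1.556 servings, spinach = 1.289 servings.
Objective = 0.56·1.556 + 0.96·1.289 = 2.1088.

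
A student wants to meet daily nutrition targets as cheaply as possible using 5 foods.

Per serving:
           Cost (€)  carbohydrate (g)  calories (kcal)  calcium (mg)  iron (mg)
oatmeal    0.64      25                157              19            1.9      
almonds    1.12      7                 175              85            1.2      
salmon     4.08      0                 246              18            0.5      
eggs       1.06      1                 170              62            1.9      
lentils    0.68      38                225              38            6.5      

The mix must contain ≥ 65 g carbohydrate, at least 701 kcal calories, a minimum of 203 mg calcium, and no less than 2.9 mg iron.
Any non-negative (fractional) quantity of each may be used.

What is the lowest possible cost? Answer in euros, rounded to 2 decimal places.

Let x1 = servings of oatmeal, x2 = servings of almonds, x3 = servings of salmon, x4 = servings of eggs, x5 = servings of lentils.
Minimise 0.64x1 + 1.12x2 + 4.08x3 + 1.06x4 + 0.68x5 with:
  25x1 + 7x2 + 1x4 + 38x5 ≥ 65   (carbohydrate)
  157x1 + 175x2 + 246x3 + 170x4 + 225x5 ≥ 701   (calories)
  19x1 + 85x2 + 18x3 + 62x4 + 38x5 ≥ 203   (calcium)
  1.9x1 + 1.2x2 + 0.5x3 + 1.9x4 + 6.5x5 ≥ 2.9   (iron)
  x1, x2, x3, x4, x5 ≥ 0.
The minimum-cost mix takes nothing from oatmeal, salmon, eggs — only almonds, lentils. Binding constraints: calories and calcium.
That vertex is x2 = 1.526, x5 = 1.929.
Objective = 1.12·1.526 + 0.68·1.929 = 3.0208.

€3.02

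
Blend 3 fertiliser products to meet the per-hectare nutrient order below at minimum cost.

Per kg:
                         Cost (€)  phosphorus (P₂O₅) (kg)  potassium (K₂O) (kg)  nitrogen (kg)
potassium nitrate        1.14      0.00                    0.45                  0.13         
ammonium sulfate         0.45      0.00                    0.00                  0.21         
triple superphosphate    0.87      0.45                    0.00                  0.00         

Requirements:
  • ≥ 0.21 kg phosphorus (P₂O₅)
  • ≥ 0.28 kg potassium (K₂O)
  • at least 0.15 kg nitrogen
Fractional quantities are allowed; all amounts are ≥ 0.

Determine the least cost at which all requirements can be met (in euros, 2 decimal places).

Let x1 = kg of potassium nitrate, x2 = kg of ammonium sulfate, x3 = kg of triple superphosphate.
min 1.14x1 + 0.45x2 + 0.87x3 with:
  0.45x3 ≥ 0.21   (phosphorus (P₂O₅))
  0.45x1 ≥ 0.28   (potassium (K₂O))
  0.13x1 + 0.21x2 ≥ 0.15   (nitrogen)
  x1, x2, x3 ≥ 0.
The optimal mix uses every input. The phosphorus (P₂O₅), potassium (K₂O), nitrogen requirements are met with equality.
Optimal quantities: potassium nitrate = 0.6222 kg, ammonium sulfate = 0.3291 kg, triple superphosphate = 0.4667 kg.
Hence cost = 1.14·0.6222 + 0.45·0.3291 + 0.87·0.4667 = €1.2634.

€1.26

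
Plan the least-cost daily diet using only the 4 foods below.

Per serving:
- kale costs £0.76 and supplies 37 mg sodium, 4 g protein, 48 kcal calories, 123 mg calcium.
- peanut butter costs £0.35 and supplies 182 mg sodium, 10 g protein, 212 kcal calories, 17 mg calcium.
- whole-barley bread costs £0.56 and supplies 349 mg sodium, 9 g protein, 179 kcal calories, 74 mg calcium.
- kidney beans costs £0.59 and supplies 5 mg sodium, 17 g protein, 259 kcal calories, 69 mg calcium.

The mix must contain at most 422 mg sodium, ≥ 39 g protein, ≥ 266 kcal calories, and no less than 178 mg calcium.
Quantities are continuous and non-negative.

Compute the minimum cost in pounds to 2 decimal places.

Treat it as an LP. Let x1 = servings of kale, x2 = servings of peanut butter, x3 = servings of whole-barley bread, x4 = servings of kidney beans.
Minimize 0.76x1 + 0.35x2 + 0.56x3 + 0.59x4 s.t.:
  37x1 + 182x2 + 349x3 + 5x4 ≤ 422   (sodium)
  4x1 + 10x2 + 9x3 + 17x4 ≥ 39   (protein)
  48x1 + 212x2 + 179x3 + 259x4 ≥ 266   (calories)
  123x1 + 17x2 + 74x3 + 69x4 ≥ 178   (calcium)
  x1, x2, x3, x4 ≥ 0.
At the optimum only kale, kidney beans are positive (peanut butter, whole-barley bread = 0). The protein and calcium requirements are met with equality.
Optimal quantities: kale = 0.1846 servings, kidney beans = 2.251 servings.
Objective = 0.76·0.1846 + 0.59·2.251 = 1.4684.

£1.47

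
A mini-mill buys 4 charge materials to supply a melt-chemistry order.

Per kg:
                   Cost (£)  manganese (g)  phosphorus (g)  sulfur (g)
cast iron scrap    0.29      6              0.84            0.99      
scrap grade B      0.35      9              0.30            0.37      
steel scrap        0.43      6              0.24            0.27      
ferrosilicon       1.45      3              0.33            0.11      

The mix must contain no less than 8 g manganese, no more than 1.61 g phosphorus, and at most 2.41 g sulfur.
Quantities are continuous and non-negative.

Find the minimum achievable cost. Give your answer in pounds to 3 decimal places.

£0.311

Let x1 = kg of cast iron scrap, x2 = kg of scrap grade B, x3 = kg of steel scrap, x4 = kg of ferrosilicon.
min 0.29x1 + 0.35x2 + 0.43x3 + 1.45x4 s.t.:
  6x1 + 9x2 + 6x3 + 3x4 ≥ 8   (manganese)
  0.84x1 + 0.3x2 + 0.24x3 + 0.33x4 ≤ 1.61   (phosphorus)
  0.99x1 + 0.37x2 + 0.27x3 + 0.11x4 ≤ 2.41   (sulfur)
  x1, x2, x3, x4 ≥ 0.
The cheapest feasible vertex uses only scrap grade B; cast iron scrap, steel scrap, ferrosilicon are not used. Binding constraint: manganese.
That vertex is x2 = 0.8889.
Objective = 0.35·0.8889 = 0.31112.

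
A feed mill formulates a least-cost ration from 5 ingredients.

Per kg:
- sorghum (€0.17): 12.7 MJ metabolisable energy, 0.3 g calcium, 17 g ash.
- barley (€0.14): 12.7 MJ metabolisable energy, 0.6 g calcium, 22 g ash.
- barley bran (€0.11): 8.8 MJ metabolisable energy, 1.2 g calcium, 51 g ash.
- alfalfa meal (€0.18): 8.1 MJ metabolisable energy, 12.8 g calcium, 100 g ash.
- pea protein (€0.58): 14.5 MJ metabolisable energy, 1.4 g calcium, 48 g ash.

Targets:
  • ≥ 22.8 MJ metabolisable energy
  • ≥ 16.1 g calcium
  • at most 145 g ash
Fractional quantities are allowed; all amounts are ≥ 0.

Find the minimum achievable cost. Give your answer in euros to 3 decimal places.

€0.361

Treat it as an LP. Let x1 = kg of sorghum, x2 = kg of barley, x3 = kg of barley bran, x4 = kg of alfalfa meal, x5 = kg of pea protein.
Minimise 0.17x1 + 0.14x2 + 0.11x3 + 0.18x4 + 0.58x5 s.t.:
  12.7x1 + 12.7x2 + 8.8x3 + 8.1x4 + 14.5x5 ≥ 22.8   (metabolisable energy)
  0.3x1 + 0.6x2 + 1.2x3 + 12.8x4 + 1.4x5 ≥ 16.1   (calcium)
  17x1 + 22x2 + 51x3 + 100x4 + 48x5 ≤ 145   (ash)
  x1, x2, x3, x4, x5 ≥ 0.
The optimal basis is {barley, alfalfa meal}; sorghum, barley bran, pea protein drop out. The metabolisable energy and calcium requirements are met with equality.
So barley = 1.024 kg, alfalfa meal = 1.21 kg.
Objective = 0.14·1.024 + 0.18·1.21 = 0.36116.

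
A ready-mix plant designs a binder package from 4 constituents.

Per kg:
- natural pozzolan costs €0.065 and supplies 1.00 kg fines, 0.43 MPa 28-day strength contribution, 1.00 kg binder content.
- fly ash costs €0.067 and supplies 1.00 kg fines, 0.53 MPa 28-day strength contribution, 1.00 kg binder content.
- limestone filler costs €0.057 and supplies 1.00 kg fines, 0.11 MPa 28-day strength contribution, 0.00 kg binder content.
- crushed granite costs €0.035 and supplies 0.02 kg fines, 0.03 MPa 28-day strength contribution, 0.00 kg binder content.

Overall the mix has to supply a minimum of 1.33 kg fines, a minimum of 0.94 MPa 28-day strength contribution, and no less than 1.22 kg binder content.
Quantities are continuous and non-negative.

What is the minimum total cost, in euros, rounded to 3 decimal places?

€0.119

Let x1 = kg of natural pozzolan, x2 = kg of fly ash, x3 = kg of limestone filler, x4 = kg of crushed granite.
Minimize 0.065x1 + 0.067x2 + 0.057x3 + 0.035x4 with:
  1x1 + 1x2 + 1x3 + 0.02x4 ≥ 1.33   (fines)
  0.43x1 + 0.53x2 + 0.11x3 + 0.03x4 ≥ 0.94   (28-day strength contribution)
  1x1 + 1x2 ≥ 1.22   (binder content)
  x1, x2, x3, x4 ≥ 0.
At the optimum only fly ash is positive (natural pozzolan, limestone filler, crushed granite = 0). Binding constraint: 28-day strength contribution.
Optimal quantities: fly ash = 1.774 kg.
Cost = 0.067·1.774 = 0.11886.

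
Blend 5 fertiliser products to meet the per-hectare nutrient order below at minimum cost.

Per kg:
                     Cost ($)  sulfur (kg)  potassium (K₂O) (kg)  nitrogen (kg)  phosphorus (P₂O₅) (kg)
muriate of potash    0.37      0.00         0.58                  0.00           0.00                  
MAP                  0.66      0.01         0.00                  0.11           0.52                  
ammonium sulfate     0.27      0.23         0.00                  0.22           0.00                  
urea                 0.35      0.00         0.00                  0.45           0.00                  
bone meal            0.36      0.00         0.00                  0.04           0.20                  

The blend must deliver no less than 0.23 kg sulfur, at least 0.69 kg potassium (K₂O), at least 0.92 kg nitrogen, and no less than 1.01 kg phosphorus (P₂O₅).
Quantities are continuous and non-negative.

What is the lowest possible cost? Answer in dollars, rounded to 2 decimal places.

$2.36

Let x1 = kg of muriate of potash, x2 = kg of MAP, x3 = kg of ammonium sulfate, x4 = kg of urea, x5 = kg of bone meal.
Minimize 0.37x1 + 0.66x2 + 0.27x3 + 0.35x4 + 0.36x5 s.t.:
  0.01x2 + 0.23x3 ≥ 0.23   (sulfur)
  0.58x1 ≥ 0.69   (potassium (K₂O))
  0.11x2 + 0.22x3 + 0.45x4 + 0.04x5 ≥ 0.92   (nitrogen)
  0.52x2 + 0.2x5 ≥ 1.01   (phosphorus (P₂O₅))
  x1, x2, x3, x4, x5 ≥ 0.
At the optimum only muriate of potash, MAP, ammonium sulfate, urea are positive (bone meal = 0). The sulfur, potassium (K₂O), nitrogen, phosphorus (P₂O₅) requirements are met with equality.
Solving gives x1 = 1.19, x2 = 1.942, x3 = 0.9156, x4 = 1.122.
Hence cost = 0.37·1.19 + 0.66·1.942 + 0.27·0.9156 + 0.35·1.122 = $2.3619.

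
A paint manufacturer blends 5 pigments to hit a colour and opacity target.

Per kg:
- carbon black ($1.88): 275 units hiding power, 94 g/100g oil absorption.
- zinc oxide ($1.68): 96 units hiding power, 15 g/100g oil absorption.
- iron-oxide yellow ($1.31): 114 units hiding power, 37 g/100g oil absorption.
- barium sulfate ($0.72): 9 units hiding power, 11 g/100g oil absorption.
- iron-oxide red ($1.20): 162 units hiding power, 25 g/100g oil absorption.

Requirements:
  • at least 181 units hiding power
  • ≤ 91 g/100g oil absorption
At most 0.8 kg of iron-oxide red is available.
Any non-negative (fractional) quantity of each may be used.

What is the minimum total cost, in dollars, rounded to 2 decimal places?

Set it up as a linear program. Let x1 = kg of carbon black, x2 = kg of zinc oxide, x3 = kg of iron-oxide yellow, x4 = kg of barium sulfate, x5 = kg of iron-oxide red.
Minimise 1.88x1 + 1.68x2 + 1.31x3 + 0.72x4 + 1.2x5 subject to:
  275x1 + 96x2 + 114x3 + 9x4 + 162x5 ≥ 181   (hiding power)
  94x1 + 15x2 + 37x3 + 11x4 + 25x5 ≤ 91   (oil absorption)
  x5 ≤ 0.8
  x1, x2, x3, x4, x5 ≥ 0.
The cheapest feasible vertex uses only carbon black; zinc oxide, iron-oxide yellow, barium sulfate, iron-oxide red are not used. Binding constraint: hiding power.
Optimal quantities: carbon black = 0.6582 kg.
Total cost: 1.88·0.6582 = 1.2374.

$1.24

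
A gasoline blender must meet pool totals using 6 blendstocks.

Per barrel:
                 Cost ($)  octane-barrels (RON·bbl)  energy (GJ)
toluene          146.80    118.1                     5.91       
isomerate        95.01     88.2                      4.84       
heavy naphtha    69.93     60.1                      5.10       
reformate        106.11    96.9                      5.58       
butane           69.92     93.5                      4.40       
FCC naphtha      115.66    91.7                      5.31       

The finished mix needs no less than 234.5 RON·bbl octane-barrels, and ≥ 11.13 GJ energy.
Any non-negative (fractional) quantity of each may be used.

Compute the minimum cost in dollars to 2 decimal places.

$176.40

This is a linear program. Let x1 = barrels of toluene, x2 = barrels of isomerate, x3 = barrels of heavy naphtha, x4 = barrels of reformate, x5 = barrels of butane, x6 = barrels of FCC naphtha.
Minimise 146.8x1 + 95.01x2 + 69.93x3 + 106.11x4 + 69.92x5 + 115.66x6 subject to:
  118.1x1 + 88.2x2 + 60.1x3 + 96.9x4 + 93.5x5 + 91.7x6 ≥ 234.5   (octane-barrels)
  5.91x1 + 4.84x2 + 5.1x3 + 5.58x4 + 4.4x5 + 5.31x6 ≥ 11.13   (energy)
  x1, x2, x3, x4, x5, x6 ≥ 0.
The optimal basis is {heavy naphtha, butane}; toluene, isomerate, reformate, FCC naphtha drop out. The octane-barrels and energy requirements are met with equality.
So heavy naphtha = 0.041688 barrels, butane = 2.4812 barrels.
Cost = 69.93·0.041688 + 69.92·2.4812 = 176.4007.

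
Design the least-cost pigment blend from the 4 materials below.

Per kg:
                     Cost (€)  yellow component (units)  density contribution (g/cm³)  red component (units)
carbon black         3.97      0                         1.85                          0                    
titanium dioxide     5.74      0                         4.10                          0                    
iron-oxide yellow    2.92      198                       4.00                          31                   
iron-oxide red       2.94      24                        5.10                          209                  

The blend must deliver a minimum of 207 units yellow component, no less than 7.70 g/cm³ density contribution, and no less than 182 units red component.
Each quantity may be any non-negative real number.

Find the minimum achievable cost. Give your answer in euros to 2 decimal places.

€5.02

Let x1 = kg of carbon black, x2 = kg of titanium dioxide, x3 = kg of iron-oxide yellow, x4 = kg of iron-oxide red.
Minimise 3.97x1 + 5.74x2 + 2.92x3 + 2.94x4 subject to:
  198x3 + 24x4 ≥ 207   (yellow component)
  1.85x1 + 4.1x2 + 4x3 + 5.1x4 ≥ 7.7   (density contribution)
  31x3 + 209x4 ≥ 182   (red component)
  x1, x2, x3, x4 ≥ 0.
The minimum-cost mix takes nothing from carbon black, titanium dioxide — only iron-oxide yellow, iron-oxide red. The yellow component and density contribution requirements are met with equality.
So iron-oxide yellow = 0.9531 kg, iron-oxide red = 0.7623 kg.
Total cost: 2.92·0.9531 + 2.94·0.7623 = 5.0242.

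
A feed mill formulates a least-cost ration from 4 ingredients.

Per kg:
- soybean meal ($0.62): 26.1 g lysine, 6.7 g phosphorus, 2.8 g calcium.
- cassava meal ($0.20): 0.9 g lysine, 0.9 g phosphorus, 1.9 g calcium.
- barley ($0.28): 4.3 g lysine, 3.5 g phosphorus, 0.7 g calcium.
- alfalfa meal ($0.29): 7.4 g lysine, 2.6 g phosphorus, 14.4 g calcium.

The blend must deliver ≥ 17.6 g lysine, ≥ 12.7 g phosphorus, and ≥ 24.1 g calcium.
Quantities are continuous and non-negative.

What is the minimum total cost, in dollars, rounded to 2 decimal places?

$1.14

This is a linear program. Let x1 = kg of soybean meal, x2 = kg of cassava meal, x3 = kg of barley, x4 = kg of alfalfa meal.
Minimize 0.62x1 + 0.2x2 + 0.28x3 + 0.29x4 s.t.:
  26.1x1 + 0.9x2 + 4.3x3 + 7.4x4 ≥ 17.6   (lysine)
  6.7x1 + 0.9x2 + 3.5x3 + 2.6x4 ≥ 12.7   (phosphorus)
  2.8x1 + 1.9x2 + 0.7x3 + 14.4x4 ≥ 24.1   (calcium)
  x1, x2, x3, x4 ≥ 0.
At the optimum only barley, alfalfa meal are positive (soybean meal, cassava meal = 0). There the phosphorus and calcium constraints are tight.
That vertex is x3 = 2.475, x4 = 1.553.
Hence cost = 0.28·2.475 + 0.29·1.553 = $1.1434.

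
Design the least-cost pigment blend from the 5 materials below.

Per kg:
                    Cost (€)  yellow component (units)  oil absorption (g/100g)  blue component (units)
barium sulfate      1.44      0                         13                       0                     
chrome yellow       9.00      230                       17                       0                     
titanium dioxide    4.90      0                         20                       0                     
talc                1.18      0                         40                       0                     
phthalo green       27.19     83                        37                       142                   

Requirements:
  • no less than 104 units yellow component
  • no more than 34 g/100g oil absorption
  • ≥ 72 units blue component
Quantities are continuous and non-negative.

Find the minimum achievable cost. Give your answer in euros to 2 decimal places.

Let x1 = kg of barium sulfate, x2 = kg of chrome yellow, x3 = kg of titanium dioxide, x4 = kg of talc, x5 = kg of phthalo green.
Minimize 1.44x1 + 9x2 + 4.9x3 + 1.18x4 + 27.19x5 with:
  230x2 + 83x5 ≥ 104   (yellow component)
  13x1 + 17x2 + 20x3 + 40x4 + 37x5 ≤ 34   (oil absorption)
  142x5 ≥ 72   (blue component)
  x1, x2, x3, x4, x5 ≥ 0.
The minimum-cost mix takes nothing from barium sulfate, titanium dioxide, talc — only chrome yellow, phthalo green. There the yellow component and blue component constraints are tight.
That vertex is x2 = 0.2692, x5 = 0.507.
Cost = 9·0.2692 + 27.19·0.507 = 16.2081.

€16.21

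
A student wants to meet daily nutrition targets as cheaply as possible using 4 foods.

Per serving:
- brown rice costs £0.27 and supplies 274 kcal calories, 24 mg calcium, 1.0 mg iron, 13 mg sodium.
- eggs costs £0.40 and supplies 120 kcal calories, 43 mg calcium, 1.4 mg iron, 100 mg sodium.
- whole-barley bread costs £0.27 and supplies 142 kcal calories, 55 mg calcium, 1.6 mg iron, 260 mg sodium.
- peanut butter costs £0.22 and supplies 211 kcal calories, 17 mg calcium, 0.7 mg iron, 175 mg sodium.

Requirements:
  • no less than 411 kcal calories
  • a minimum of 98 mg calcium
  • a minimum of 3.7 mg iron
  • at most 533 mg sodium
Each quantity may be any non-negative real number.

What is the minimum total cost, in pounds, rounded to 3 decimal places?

Treat it as an LP. Let x1 = servings of brown rice, x2 = servings of eggs, x3 = servings of whole-barley bread, x4 = servings of peanut butter.
min 0.27x1 + 0.4x2 + 0.27x3 + 0.22x4 subject to:
  274x1 + 120x2 + 142x3 + 211x4 ≥ 411   (calories)
  24x1 + 43x2 + 55x3 + 17x4 ≥ 98   (calcium)
  1x1 + 1.4x2 + 1.6x3 + 0.7x4 ≥ 3.7   (iron)
  13x1 + 100x2 + 260x3 + 175x4 ≤ 533   (sodium)
  x1, x2, x3, x4 ≥ 0.
At the optimum only brown rice, whole-barley bread are positive (eggs, peanut butter = 0). The iron and sodium requirements are met with equality.
Solving gives x1 = 0.4565, x3 = 2.027.
Objective = 0.27·0.4565 + 0.27·2.027 = 0.67055.

£0.671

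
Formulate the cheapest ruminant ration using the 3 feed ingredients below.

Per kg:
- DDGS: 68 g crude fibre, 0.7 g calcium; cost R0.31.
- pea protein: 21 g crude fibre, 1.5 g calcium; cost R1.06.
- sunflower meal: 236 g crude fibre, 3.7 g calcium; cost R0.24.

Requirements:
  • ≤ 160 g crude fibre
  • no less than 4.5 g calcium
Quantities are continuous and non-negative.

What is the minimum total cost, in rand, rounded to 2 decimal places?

Set it up as a linear program. Let x1 = kg of DDGS, x2 = kg of pea protein, x3 = kg of sunflower meal.
Minimize 0.31x1 + 1.06x2 + 0.24x3 s.t.:
  68x1 + 21x2 + 236x3 ≤ 160   (crude fibre)
  0.7x1 + 1.5x2 + 3.7x3 ≥ 4.5   (calcium)
  x1, x2, x3 ≥ 0.
At the optimum only pea protein, sunflower meal are positive (DDGS = 0). Binding constraints: crude fibre and calcium.
That vertex is x2 = 1.701, x3 = 0.5266.
Total cost: 1.06·1.701 + 0.24·0.5266 = 1.9294.

R1.93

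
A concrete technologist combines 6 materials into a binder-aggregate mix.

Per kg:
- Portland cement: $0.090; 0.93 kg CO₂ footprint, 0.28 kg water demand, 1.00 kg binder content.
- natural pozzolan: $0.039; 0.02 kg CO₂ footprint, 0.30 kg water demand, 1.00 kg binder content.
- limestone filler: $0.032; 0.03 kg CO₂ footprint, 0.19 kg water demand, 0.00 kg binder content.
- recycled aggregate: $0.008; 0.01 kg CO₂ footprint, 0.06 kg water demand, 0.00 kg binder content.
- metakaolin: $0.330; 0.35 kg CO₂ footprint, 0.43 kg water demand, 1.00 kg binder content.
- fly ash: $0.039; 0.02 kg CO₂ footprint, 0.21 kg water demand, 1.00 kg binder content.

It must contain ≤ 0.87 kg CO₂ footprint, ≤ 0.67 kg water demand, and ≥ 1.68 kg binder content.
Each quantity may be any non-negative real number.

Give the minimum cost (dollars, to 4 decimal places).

$0.0655

Let x1 = kg of Portland cement, x2 = kg of natural pozzolan, x3 = kg of limestone filler, x4 = kg of recycled aggregate, x5 = kg of metakaolin, x6 = kg of fly ash.
Minimise 0.09x1 + 0.039x2 + 0.032x3 + 0.008x4 + 0.33x5 + 0.039x6 subject to:
  0.93x1 + 0.02x2 + 0.03x3 + 0.01x4 + 0.35x5 + 0.02x6 ≤ 0.87   (CO₂ footprint)
  0.28x1 + 0.3x2 + 0.19x3 + 0.06x4 + 0.43x5 + 0.21x6 ≤ 0.67   (water demand)
  1x1 + 1x2 + 1x5 + 1x6 ≥ 1.68   (binder content)
  x1, x2, x3, x4, x5, x6 ≥ 0.
At the optimum only fly ash is positive (Portland cement, natural pozzolan, limestone filler, recycled aggregate, metakaolin = 0). The binder content requirement is met with equality.
That vertex is x6 = 1.68.
Total cost: 0.039·1.68 = 0.065520.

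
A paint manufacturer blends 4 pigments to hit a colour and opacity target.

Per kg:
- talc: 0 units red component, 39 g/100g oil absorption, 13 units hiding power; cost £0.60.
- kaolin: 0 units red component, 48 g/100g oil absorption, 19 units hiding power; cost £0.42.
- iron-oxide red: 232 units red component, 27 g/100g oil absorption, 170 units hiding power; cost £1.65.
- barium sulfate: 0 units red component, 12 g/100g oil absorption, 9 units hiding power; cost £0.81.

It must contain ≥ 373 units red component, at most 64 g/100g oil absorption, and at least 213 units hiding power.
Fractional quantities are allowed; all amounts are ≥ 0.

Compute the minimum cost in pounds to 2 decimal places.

£2.65

Treat it as an LP. Let x1 = kg of talc, x2 = kg of kaolin, x3 = kg of iron-oxide red, x4 = kg of barium sulfate.
min 0.6x1 + 0.42x2 + 1.65x3 + 0.81x4 subject to:
  232x3 ≥ 373   (red component)
  39x1 + 48x2 + 27x3 + 12x4 ≤ 64   (oil absorption)
  13x1 + 19x2 + 170x3 + 9x4 ≥ 213   (hiding power)
  x1, x2, x3, x4 ≥ 0.
The cheapest feasible vertex uses only iron-oxide red; talc, kaolin, barium sulfate are not used. Binding constraint: red component.
That vertex is x3 = 1.608.
Cost = 1.65·1.608 = 2.6532.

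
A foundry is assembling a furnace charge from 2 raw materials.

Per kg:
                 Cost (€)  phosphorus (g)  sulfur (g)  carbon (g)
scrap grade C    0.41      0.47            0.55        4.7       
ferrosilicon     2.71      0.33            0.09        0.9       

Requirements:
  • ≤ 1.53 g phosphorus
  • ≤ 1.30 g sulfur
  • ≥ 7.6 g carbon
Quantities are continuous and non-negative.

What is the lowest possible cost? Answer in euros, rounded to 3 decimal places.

Let x1 = kg of scrap grade C, x2 = kg of ferrosilicon.
Minimize 0.41x1 + 2.71x2 with:
  0.47x1 + 0.33x2 ≤ 1.53   (phosphorus)
  0.55x1 + 0.09x2 ≤ 1.3   (sulfur)
  4.7x1 + 0.9x2 ≥ 7.6   (carbon)
  x1, x2 ≥ 0.
The minimum-cost mix takes nothing from ferrosilicon — only scrap grade C. Binding constraint: carbon.
That vertex is x1 = 1.617.
Cost = 0.41·1.617 = 0.66297.

€0.663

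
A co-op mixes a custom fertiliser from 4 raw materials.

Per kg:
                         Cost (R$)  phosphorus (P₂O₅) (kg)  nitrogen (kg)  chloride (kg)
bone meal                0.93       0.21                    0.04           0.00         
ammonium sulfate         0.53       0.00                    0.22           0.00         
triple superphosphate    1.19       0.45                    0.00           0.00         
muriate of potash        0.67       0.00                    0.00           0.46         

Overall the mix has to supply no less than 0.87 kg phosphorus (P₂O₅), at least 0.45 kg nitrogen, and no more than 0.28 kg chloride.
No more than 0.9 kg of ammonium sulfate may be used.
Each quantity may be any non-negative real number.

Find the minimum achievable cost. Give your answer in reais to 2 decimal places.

R$6.34

Let x1 = kg of bone meal, x2 = kg of ammonium sulfate, x3 = kg of triple superphosphate, x4 = kg of muriate of potash.
Minimise 0.93x1 + 0.53x2 + 1.19x3 + 0.67x4 s.t.:
  0.21x1 + 0.45x3 ≥ 0.87   (phosphorus (P₂O₅))
  0.04x1 + 0.22x2 ≥ 0.45   (nitrogen)
  0.46x4 ≤ 0.28   (chloride)
  x2 ≤ 0.9
  x1, x2, x3, x4 ≥ 0.
The minimum-cost mix takes nothing from triple superphosphate, muriate of potash — only bone meal, ammonium sulfate. Binding constraints: nitrogen and the ammonium sulfate cap.
Solving gives x1 = 6.3, x2 = 0.9.
Cost = 0.93·6.3 + 0.53·0.9 = 6.3360.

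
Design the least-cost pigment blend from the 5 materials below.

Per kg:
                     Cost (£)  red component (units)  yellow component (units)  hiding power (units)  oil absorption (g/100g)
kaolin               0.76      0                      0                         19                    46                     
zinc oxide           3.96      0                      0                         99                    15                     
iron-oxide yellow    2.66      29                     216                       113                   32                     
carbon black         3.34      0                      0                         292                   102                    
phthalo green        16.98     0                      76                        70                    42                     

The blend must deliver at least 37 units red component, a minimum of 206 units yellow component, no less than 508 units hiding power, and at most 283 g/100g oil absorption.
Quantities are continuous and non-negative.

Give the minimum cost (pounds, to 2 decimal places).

Set it up as a linear program. Let x1 = kg of kaolin, x2 = kg of zinc oxide, x3 = kg of iron-oxide yellow, x4 = kg of carbon black, x5 = kg of phthalo green.
Minimise 0.76x1 + 3.96x2 + 2.66x3 + 3.34x4 + 16.98x5 subject to:
  29x3 ≥ 37   (red component)
  216x3 + 76x5 ≥ 206   (yellow component)
  19x1 + 99x2 + 113x3 + 292x4 + 70x5 ≥ 508   (hiding power)
  46x1 + 15x2 + 32x3 + 102x4 + 42x5 ≤ 283   (oil absorption)
  x1, x2, x3, x4, x5 ≥ 0.
At the optimum only iron-oxide yellow, carbon black are positive (kaolin, zinc oxide, phthalo green = 0). The red component and hiding power requirements are met with equality.
That vertex is x3 = 1.276, x4 = 1.246.
Hence cost = 2.66·1.276 + 3.34·1.246 = £7.5558.

£7.56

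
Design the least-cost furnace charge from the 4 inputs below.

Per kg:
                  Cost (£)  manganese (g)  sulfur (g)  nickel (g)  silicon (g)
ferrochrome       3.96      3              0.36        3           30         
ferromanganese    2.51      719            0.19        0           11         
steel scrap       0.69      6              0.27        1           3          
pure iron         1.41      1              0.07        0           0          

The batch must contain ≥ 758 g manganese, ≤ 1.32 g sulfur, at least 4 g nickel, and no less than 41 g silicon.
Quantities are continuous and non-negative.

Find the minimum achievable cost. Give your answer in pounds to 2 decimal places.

Let x1 = kg of ferrochrome, x2 = kg of ferromanganese, x3 = kg of steel scrap, x4 = kg of pure iron.
Minimize 3.96x1 + 2.51x2 + 0.69x3 + 1.41x4 s.t.:
  3x1 + 719x2 + 6x3 + 1x4 ≥ 758   (manganese)
  0.36x1 + 0.19x2 + 0.27x3 + 0.07x4 ≤ 1.32   (sulfur)
  3x1 + 1x3 ≥ 4   (nickel)
  30x1 + 11x2 + 3x3 ≥ 41   (silicon)
  x1, x2, x3, x4 ≥ 0.
The cheapest feasible vertex uses only ferrochrome, ferromanganese, steel scrap; pure iron is not used. Binding constraints: manganese, nickel, silicon.
Solving gives x1 = 0.8371, x2 = 1.038, x3 = 1.489.
Objective = 3.96·0.8371 + 2.51·1.038 + 0.69·1.489 = 6.9477.

£6.95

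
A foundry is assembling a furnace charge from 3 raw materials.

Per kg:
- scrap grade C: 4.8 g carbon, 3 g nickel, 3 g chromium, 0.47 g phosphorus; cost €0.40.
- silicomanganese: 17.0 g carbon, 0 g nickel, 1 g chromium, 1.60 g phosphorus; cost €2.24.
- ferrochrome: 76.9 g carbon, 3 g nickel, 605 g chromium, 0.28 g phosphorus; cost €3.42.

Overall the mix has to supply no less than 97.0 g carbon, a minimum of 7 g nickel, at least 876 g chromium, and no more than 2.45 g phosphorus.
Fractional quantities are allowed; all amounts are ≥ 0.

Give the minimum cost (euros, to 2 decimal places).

€5.29

Let x1 = kg of scrap grade C, x2 = kg of silicomanganese, x3 = kg of ferrochrome.
min 0.4x1 + 2.24x2 + 3.42x3 with:
  4.8x1 + 17x2 + 76.9x3 ≥ 97   (carbon)
  3x1 + 3x3 ≥ 7   (nickel)
  3x1 + 1x2 + 605x3 ≥ 876   (chromium)
  0.47x1 + 1.6x2 + 0.28x3 ≤ 2.45   (phosphorus)
  x1, x2, x3 ≥ 0.
At the optimum only scrap grade C, ferrochrome are positive (silicomanganese = 0). Binding constraints: nickel and chromium.
So scrap grade C = 0.8898 kg, ferrochrome = 1.444 kg.
Objective = 0.4·0.8898 + 3.42·1.444 = 5.2944.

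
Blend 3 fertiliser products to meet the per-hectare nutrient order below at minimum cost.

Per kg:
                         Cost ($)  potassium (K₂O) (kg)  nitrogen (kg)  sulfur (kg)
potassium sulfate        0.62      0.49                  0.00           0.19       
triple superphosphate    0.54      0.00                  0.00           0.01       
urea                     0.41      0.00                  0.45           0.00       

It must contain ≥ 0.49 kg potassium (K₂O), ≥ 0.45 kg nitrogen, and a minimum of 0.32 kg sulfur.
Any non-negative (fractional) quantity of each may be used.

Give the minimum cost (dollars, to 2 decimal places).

$1.45

Let x1 = kg of potassium sulfate, x2 = kg of triple superphosphate, x3 = kg of urea.
min 0.62x1 + 0.54x2 + 0.41x3 subject to:
  0.49x1 ≥ 0.49   (potassium (K₂O))
  0.45x3 ≥ 0.45   (nitrogen)
  0.19x1 + 0.01x2 ≥ 0.32   (sulfur)
  x1, x2, x3 ≥ 0.
At the optimum only potassium sulfate, urea are positive (triple superphosphate = 0). Binding constraints: nitrogen and sulfur.
That vertex is x1 = 1.684, x3 = 1.
Objective = 0.62·1.684 + 0.41·1 = 1.4541.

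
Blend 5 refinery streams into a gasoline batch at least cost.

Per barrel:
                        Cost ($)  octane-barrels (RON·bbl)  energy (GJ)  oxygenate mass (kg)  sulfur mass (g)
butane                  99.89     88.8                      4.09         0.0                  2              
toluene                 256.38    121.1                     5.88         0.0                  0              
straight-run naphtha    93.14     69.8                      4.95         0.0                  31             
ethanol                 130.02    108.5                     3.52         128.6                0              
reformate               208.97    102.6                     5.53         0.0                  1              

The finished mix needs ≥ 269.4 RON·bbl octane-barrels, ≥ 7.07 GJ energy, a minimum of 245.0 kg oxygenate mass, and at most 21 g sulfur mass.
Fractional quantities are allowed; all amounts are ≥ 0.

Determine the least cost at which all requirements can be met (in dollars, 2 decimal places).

This is a linear program. Let x1 = barrels of butane, x2 = barrels of toluene, x3 = barrels of straight-run naphtha, x4 = barrels of ethanol, x5 = barrels of reformate.
min 99.89x1 + 256.38x2 + 93.14x3 + 130.02x4 + 208.97x5 with:
  88.8x1 + 121.1x2 + 69.8x3 + 108.5x4 + 102.6x5 ≥ 269.4   (octane-barrels)
  4.09x1 + 5.88x2 + 4.95x3 + 3.52x4 + 5.53x5 ≥ 7.07   (energy)
  128.6x4 ≥ 245   (oxygenate mass)
  2x1 + 31x3 + 1x5 ≤ 21   (sulfur mass)
  x1, x2, x3, x4, x5 ≥ 0.
The cheapest feasible vertex uses only butane, ethanol; toluene, straight-run naphtha, reformate are not used. Binding constraints: octane-barrels and oxygenate mass.
Optimal quantities: butane = 0.706004 barrels, ethanol = 1.90513 barrels.
Cost = 99.89·0.706004 + 130.02·1.90513 = 318.2277.

$318.23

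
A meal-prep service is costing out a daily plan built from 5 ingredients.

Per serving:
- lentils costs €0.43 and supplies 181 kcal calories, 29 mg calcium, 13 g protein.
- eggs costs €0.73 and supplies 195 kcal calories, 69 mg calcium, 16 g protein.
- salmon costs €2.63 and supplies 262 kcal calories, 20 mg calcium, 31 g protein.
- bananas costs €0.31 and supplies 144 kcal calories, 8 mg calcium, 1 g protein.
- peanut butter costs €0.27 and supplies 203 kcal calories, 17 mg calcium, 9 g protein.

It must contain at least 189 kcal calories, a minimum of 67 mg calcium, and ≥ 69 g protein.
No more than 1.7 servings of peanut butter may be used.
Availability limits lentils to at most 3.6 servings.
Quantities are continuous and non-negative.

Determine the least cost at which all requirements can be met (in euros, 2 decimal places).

€2.32

Set it up as a linear program. Let x1 = servings of lentils, x2 = servings of eggs, x3 = servings of salmon, x4 = servings of bananas, x5 = servings of peanut butter.
Minimise 0.43x1 + 0.73x2 + 2.63x3 + 0.31x4 + 0.27x5 s.t.:
  181x1 + 195x2 + 262x3 + 144x4 + 203x5 ≥ 189   (calories)
  29x1 + 69x2 + 20x3 + 8x4 + 17x5 ≥ 67   (calcium)
  13x1 + 16x2 + 31x3 + 1x4 + 9x5 ≥ 69   (protein)
  x5 ≤ 1.7
  x1 ≤ 3.6
  x1, x2, x3, x4, x5 ≥ 0.
The optimal basis is {lentils, eggs, peanut butter}; salmon, bananas drop out. Binding constraints: protein, the peanut butter cap, the lentils cap.
Solving gives x1 = 3.6, x2 = 0.4312, x5 = 1.7.
Objective = 0.43·3.6 + 0.73·0.4312 + 0.27·1.7 = 2.3218.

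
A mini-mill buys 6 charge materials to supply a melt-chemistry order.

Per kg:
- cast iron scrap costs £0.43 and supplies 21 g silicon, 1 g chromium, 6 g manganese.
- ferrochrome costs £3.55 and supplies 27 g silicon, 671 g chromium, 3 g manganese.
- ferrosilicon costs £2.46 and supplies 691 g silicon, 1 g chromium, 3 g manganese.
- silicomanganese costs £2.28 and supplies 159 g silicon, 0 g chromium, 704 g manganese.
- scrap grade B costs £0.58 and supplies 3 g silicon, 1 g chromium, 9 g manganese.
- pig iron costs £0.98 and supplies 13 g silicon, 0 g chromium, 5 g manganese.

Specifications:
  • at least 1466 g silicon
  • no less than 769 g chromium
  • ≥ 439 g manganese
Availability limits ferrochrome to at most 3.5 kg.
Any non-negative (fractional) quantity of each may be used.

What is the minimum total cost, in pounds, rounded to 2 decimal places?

Set it up as a linear program. Let x1 = kg of cast iron scrap, x2 = kg of ferrochrome, x3 = kg of ferrosilicon, x4 = kg of silicomanganese, x5 = kg of scrap grade B, x6 = kg of pig iron.
Minimize 0.43x1 + 3.55x2 + 2.46x3 + 2.28x4 + 0.58x5 + 0.98x6 with:
  21x1 + 27x2 + 691x3 + 159x4 + 3x5 + 13x6 ≥ 1466   (silicon)
  1x1 + 671x2 + 1x3 + 1x5 ≥ 769   (chromium)
  6x1 + 3x2 + 3x3 + 704x4 + 9x5 + 5x6 ≥ 439   (manganese)
  x2 ≤ 3.5
  x1, x2, x3, x4, x5, x6 ≥ 0.
The minimum-cost mix takes nothing from cast iron scrap, scrap grade B, pig iron — only ferrochrome, ferrosilicon, silicomanganese. There the silicon, chromium, manganese constraints are tight.
That vertex is x2 = 1.143, x3 = 1.936, x4 = 0.6105.
Objective = 3.55·1.143 + 2.46·1.936 + 2.28·0.6105 = 10.2122.

£10.21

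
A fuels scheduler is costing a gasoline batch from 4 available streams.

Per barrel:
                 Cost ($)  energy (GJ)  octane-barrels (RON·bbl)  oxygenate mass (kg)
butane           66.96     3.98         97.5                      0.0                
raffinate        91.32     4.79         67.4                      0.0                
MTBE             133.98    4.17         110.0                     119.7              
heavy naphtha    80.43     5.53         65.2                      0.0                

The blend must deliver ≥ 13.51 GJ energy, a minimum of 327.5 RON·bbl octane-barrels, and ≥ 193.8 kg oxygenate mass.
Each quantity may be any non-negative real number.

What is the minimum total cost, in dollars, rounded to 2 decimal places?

Let x1 = barrels of butane, x2 = barrels of raffinate, x3 = barrels of MTBE, x4 = barrels of heavy naphtha.
Minimize 66.96x1 + 91.32x2 + 133.98x3 + 80.43x4 s.t.:
  3.98x1 + 4.79x2 + 4.17x3 + 5.53x4 ≥ 13.51   (energy)
  97.5x1 + 67.4x2 + 110x3 + 65.2x4 ≥ 327.5   (octane-barrels)
  119.7x3 ≥ 193.8   (oxygenate mass)
  x1, x2, x3, x4 ≥ 0.
The optimal basis is {butane, MTBE, heavy naphtha}; raffinate drops out. Binding constraints: energy, octane-barrels, oxygenate mass.
That vertex is x1 = 1.37854, x3 = 1.61905, x4 = 0.230013.
Total cost: 66.96·1.37854 + 133.98·1.61905 + 80.43·0.230013 = 327.7273.

$327.73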